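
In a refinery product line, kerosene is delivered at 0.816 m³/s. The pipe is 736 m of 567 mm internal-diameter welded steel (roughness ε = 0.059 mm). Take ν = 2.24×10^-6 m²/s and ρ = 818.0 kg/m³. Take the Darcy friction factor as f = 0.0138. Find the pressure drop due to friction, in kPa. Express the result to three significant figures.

Δp ≈ 76.5 kPa

V = 4Q/(πD²) = 4·0.816/(π·0.567²) = 3.232 m/s
h_f = f(L/D)V²/(2g) = 0.01380·(736/0.567)·3.232²/(2·9.81) = 9.535 m
Δp = ρg·h_f = 818.0·9.81·9.535 = 76.52 kPa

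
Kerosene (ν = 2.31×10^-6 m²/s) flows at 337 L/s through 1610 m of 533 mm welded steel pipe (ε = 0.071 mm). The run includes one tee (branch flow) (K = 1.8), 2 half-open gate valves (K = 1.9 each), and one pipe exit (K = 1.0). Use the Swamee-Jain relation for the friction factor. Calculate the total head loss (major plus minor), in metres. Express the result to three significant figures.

H_L ≈ 6.19 m

V = 4Q/(πD²) = 1.510 m/s; V²/2g = 0.1163 m
Re = 3.48×10^5, ε/D = 1.33×10^-4 → f = 0.01545 (Swamee-Jain)
Major: h_f = f(L/D)·V²/2g = 0.01545·3021·0.1163 = 5.427 m
Minor: ΣK = 6.60; h_m = ΣK·V²/2g = 0.7674 m
Total H_L = 5.427 + 0.7674 = 6.195 m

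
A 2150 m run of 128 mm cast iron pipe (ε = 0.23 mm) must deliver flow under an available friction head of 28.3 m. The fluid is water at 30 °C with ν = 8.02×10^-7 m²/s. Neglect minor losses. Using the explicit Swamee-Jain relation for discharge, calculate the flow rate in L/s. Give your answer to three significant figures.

Q ≈ 15.2 L/s

Swamee-Jain (Type II): Q = -0.965·√(gD⁵h_f/L)·ln[ε/(3.7D) + √(3.17ν²L/(gD³h_f))]
√(gD⁵h_f/L) = √(9.81·0.128⁵·28.3/2150) = 0.002106
ε/(3.7D) = 4.86×10^-4; √(3.17ν²L/(gD³h_f)) = 8.68×10^-5
Q = -0.965·0.002106·ln(5.724×10^-4) = 0.01517 m³/s
Check: V = 1.18 m/s, Re = 1.88×10^5, f = 0.02396, h_f = 28.5 m ≈ 28.3 m ✓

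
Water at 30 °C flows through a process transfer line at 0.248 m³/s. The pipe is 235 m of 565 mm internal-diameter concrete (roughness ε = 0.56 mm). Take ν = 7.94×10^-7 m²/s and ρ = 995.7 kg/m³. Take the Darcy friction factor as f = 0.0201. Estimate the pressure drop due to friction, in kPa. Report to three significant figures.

V = 4Q/(πD²) = 4·0.248/(π·0.565²) = 0.9892 m/s
h_f = f(L/D)V²/(2g) = 0.02010·(235/0.565)·0.9892²/(2·9.81) = 0.4169 m
Δp = ρg·h_f = 995.7·9.81·0.4169 = 4.072 kPa

Δp ≈ 4.07 kPa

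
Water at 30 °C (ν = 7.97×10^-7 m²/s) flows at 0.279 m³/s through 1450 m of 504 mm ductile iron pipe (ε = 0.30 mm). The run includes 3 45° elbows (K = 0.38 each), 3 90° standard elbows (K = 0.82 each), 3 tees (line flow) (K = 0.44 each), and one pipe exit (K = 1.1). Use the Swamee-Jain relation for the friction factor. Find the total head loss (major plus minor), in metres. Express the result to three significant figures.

V = 4Q/(πD²) = 1.398 m/s; V²/2g = 0.09968 m
Re = 8.84×10^5, ε/D = 5.95×10^-4 → f = 0.01797 (Swamee-Jain)
Major: h_f = f(L/D)·V²/2g = 0.01797·2877·0.09968 = 5.154 m
Minor: ΣK = 6.02; h_m = ΣK·V²/2g = 0.6001 m
Total H_L = 5.154 + 0.6001 = 5.754 m

H_L ≈ 5.75 m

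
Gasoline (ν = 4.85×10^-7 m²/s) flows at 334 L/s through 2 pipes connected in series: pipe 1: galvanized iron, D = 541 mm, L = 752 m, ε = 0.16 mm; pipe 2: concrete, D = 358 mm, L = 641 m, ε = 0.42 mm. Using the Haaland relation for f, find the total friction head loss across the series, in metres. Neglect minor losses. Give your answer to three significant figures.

Pipe 1: V = 1.453 m/s, Re = 1.62×10^6, ε/D = 2.96×10^-4, f = 0.01533, h_1 = f(L/D)V²/2g = 2.293 m
Pipe 2: V = 3.318 m/s, Re = 2.45×10^6, ε/D = 0.00117, f = 0.02056, h_2 = f(L/D)V²/2g = 20.66 m
Series → Q common, losses add: H = Σh = 22.95 m

H ≈ 23.0 m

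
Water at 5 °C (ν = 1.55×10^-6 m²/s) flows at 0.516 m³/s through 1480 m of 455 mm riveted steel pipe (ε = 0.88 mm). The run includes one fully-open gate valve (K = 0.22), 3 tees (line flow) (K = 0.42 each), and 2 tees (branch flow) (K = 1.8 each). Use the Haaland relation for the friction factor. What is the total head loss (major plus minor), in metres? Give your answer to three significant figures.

V = 4Q/(πD²) = 3.173 m/s; V²/2g = 0.5133 m
Re = 9.32×10^5, ε/D = 0.00193 → f = 0.02344 (Haaland)
Major: h_f = f(L/D)·V²/2g = 0.02344·3253·0.5133 = 39.13 m
Minor: ΣK = 5.08; h_m = ΣK·V²/2g = 2.608 m
Total H_L = 39.13 + 2.608 = 41.74 m

H_L ≈ 41.7 m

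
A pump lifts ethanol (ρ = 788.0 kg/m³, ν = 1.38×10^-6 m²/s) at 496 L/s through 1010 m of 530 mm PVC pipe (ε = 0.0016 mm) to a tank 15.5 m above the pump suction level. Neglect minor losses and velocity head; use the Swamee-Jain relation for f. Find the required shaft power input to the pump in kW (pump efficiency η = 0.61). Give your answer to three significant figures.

V = 4Q/(πD²) = 2.248 m/s; Re = 8.63×10^5; ε/D = 3.02×10^-6; f = 0.01197
h_f = f(L/D)V²/2g = 5.876 m
Total head H = z + h_f = 15.5 + 5.876 = 21.38 m
P_hyd = ρgQH = 788.0·9.81·0.496·21.38 = 81.96 kW
P_shaft = P_hyd/η = 81.96/0.61 = 134.4 kW

P_shaft ≈ 134 kW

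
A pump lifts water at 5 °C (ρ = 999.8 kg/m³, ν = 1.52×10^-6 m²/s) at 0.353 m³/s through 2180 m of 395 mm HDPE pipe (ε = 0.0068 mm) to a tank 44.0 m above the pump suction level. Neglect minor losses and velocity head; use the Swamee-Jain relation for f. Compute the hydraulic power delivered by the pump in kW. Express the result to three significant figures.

P_hyd ≈ 254 kW

V = 4Q/(πD²) = 2.881 m/s; Re = 7.49×10^5; ε/D = 1.72×10^-5; f = 0.01254
h_f = f(L/D)V²/2g = 29.28 m
Total head H = z + h_f = 44.0 + 29.28 = 73.28 m
P_hyd = ρgQH = 999.8·9.81·0.353·73.28 = 253.7 kW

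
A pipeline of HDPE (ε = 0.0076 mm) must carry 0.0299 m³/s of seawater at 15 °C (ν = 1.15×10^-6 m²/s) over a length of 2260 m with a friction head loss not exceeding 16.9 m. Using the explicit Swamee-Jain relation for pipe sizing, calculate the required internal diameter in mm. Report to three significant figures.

D ≈ 176 mm

Swamee-Jain (Type III): D = 0.66·[ε^1.25·(LQ²/(gh_f))^4.75 + ν·Q^9.4·(L/(gh_f))^5.2]^0.04
LQ²/(gh_f) = 0.01219; L/(gh_f) = 13.63
Term 1 = ε^1.25·(…)^4.75 = 3.23×10^-16; Term 2 = ν·Q^9.4·(…)^5.2 = 4.28×10^-15
D = 0.66·(3.23×10^-16 + 4.28×10^-15)^0.04 = 0.1762 m = 176 mm
Check: V = 1.23 m/s, Re = 1.88×10^5, f = 0.01610, h_f = 15.8 m ≈ 16.9 m ✓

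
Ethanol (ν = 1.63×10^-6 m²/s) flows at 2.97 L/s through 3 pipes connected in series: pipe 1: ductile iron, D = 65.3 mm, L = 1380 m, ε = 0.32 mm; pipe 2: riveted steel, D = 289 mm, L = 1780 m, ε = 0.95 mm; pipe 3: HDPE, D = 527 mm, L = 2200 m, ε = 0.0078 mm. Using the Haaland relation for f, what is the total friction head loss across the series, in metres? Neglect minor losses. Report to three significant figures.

Pipe 1: V = 0.8868 m/s, Re = 3.55×10^4, ε/D = 0.00490, f = 0.03255, h_1 = f(L/D)V²/2g = 27.57 m
Pipe 2: V = 0.04528 m/s, Re = 8030, ε/D = 0.00329, f = 0.03679, h_2 = f(L/D)V²/2g = 0.02368 m
Pipe 3: V = 0.01362 m/s, Re = 4400, ε/D = 1.48×10^-5, f = 0.03924, h_3 = f(L/D)V²/2g = 0.001548 m
Series → Q common, losses add: H = Σh = 27.60 m

H ≈ 27.6 m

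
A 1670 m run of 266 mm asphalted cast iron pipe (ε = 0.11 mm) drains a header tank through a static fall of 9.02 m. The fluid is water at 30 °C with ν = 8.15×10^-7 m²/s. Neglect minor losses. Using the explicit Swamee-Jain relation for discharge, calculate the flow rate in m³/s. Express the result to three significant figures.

Swamee-Jain (Type II): Q = -0.965·√(gD⁵h_f/L)·ln[ε/(3.7D) + √(3.17ν²L/(gD³h_f))]
√(gD⁵h_f/L) = √(9.81·0.266⁵·9.02/1670) = 0.008400
ε/(3.7D) = 1.12×10^-4; √(3.17ν²L/(gD³h_f)) = 4.59×10^-5
Q = -0.965·0.008400·ln(1.577×10^-4) = 0.07097 m³/s
Check: V = 1.28 m/s, Re = 4.17×10^5, f = 0.01740, h_f = 9.08 m ≈ 9.02 m ✓

Q ≈ 0.0710 m³/s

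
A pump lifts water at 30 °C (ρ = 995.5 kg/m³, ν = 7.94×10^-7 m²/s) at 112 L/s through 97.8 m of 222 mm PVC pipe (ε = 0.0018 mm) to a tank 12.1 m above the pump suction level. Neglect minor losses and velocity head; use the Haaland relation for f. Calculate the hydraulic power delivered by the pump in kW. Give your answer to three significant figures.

P_hyd ≈ 15.7 kW

V = 4Q/(πD²) = 2.893 m/s; Re = 8.09×10^5; ε/D = 8.11×10^-6; f = 0.01213
h_f = f(L/D)V²/2g = 2.281 m
Total head H = z + h_f = 12.1 + 2.281 = 14.38 m
P_hyd = ρgQH = 995.5·9.81·0.112·14.38 = 15.73 kW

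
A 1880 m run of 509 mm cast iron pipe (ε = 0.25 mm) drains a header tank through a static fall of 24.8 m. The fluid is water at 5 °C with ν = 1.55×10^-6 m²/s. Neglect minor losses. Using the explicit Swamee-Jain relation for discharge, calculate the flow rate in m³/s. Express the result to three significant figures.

Q ≈ 0.563 m³/s

Swamee-Jain (Type II): Q = -0.965·√(gD⁵h_f/L)·ln[ε/(3.7D) + √(3.17ν²L/(gD³h_f))]
√(gD⁵h_f/L) = √(9.81·0.509⁵·24.8/1880) = 0.06649
ε/(3.7D) = 1.33×10^-4; √(3.17ν²L/(gD³h_f)) = 2.11×10^-5
Q = -0.965·0.06649·ln(1.539×10^-4) = 0.5633 m³/s
Check: V = 2.77 m/s, Re = 9.09×10^5, f = 0.01729, h_f = 24.9 m ≈ 24.8 m ✓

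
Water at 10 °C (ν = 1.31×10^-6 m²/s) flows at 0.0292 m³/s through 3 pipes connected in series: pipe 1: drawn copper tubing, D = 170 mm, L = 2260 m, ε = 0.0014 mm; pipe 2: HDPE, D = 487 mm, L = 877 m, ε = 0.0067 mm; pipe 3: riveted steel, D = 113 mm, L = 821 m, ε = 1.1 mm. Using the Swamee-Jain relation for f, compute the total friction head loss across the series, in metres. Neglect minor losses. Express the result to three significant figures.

Pipe 1: V = 1.286 m/s, Re = 1.67×10^5, ε/D = 8.24×10^-6, f = 0.01616, h_1 = f(L/D)V²/2g = 18.12 m
Pipe 2: V = 0.1568 m/s, Re = 5.83×10^4, ε/D = 1.38×10^-5, f = 0.02012, h_2 = f(L/D)V²/2g = 0.04539 m
Pipe 3: V = 2.912 m/s, Re = 2.51×10^5, ε/D = 0.00973, f = 0.03794, h_3 = f(L/D)V²/2g = 119.1 m
Series → Q common, losses add: H = Σh = 137.3 m

H ≈ 137 m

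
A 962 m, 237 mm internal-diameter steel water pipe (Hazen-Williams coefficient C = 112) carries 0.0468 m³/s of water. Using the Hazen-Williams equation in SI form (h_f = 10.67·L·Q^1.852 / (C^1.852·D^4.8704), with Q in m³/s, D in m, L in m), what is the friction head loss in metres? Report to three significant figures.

h_f = 10.67·962·0.0468^1.852 / (112^1.852·0.237^4.8704) = 6.291 m

h_f ≈ 6.29 m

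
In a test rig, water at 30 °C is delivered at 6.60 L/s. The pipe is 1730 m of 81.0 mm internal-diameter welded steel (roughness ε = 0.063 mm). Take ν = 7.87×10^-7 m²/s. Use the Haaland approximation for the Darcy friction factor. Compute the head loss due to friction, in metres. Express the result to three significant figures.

h_f ≈ 36.8 m

V = 4Q/(πD²) = 4·0.00660/(π·0.0810²) = 1.281 m/s
Re = VD/ν = 1.281·0.0810/7.87×10^-7 = 1.32×10^5 → turbulent
ε/D = 0.063/81.0 = 7.78×10^-4
Haaland: f = 0.02062
h_f = f(L/D)V²/(2g) = 0.02062·(1730/0.0810)·1.281²/(2·9.81) = 36.82 m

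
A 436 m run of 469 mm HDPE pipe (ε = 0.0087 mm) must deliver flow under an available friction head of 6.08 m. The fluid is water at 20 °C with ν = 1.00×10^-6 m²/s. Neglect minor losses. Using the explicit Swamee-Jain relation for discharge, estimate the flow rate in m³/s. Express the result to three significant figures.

Q ≈ 0.582 m³/s

Swamee-Jain (Type II): Q = -0.965·√(gD⁵h_f/L)·ln[ε/(3.7D) + √(3.17ν²L/(gD³h_f))]
√(gD⁵h_f/L) = √(9.81·0.469⁵·6.08/436) = 0.05572
ε/(3.7D) = 5.01×10^-6; √(3.17ν²L/(gD³h_f)) = 1.50×10^-5
Q = -0.965·0.05572·ln(2.000×10^-5) = 0.5817 m³/s
Check: V = 3.37 m/s, Re = 1.58×10^6, f = 0.01134, h_f = 6.09 m ≈ 6.08 m ✓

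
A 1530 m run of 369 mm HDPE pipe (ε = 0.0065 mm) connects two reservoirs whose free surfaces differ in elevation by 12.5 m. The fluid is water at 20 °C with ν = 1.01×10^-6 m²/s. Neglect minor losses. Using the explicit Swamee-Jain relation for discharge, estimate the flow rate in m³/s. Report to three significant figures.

Q ≈ 0.233 m³/s

Swamee-Jain (Type II): Q = -0.965·√(gD⁵h_f/L)·ln[ε/(3.7D) + √(3.17ν²L/(gD³h_f))]
√(gD⁵h_f/L) = √(9.81·0.369⁵·12.5/1530) = 0.02342
ε/(3.7D) = 4.76×10^-6; √(3.17ν²L/(gD³h_f)) = 2.83×10^-5
Q = -0.965·0.02342·ln(3.310×10^-5) = 0.2331 m³/s
Check: V = 2.18 m/s, Re = 7.96×10^5, f = 0.01243, h_f = 12.5 m ≈ 12.5 m ✓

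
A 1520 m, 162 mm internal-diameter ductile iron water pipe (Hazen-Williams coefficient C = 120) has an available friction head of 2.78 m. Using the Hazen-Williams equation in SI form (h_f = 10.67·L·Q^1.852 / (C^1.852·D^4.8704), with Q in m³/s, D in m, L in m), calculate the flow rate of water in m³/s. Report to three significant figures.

Rearranging: Q = [h_f·C^1.852·D^4.8704 / (10.67·L)]^(1/1.852)
Q = [2.78·120^1.852·0.162^4.8704 / (10.67·1520)]^0.540 = 0.009266 m³/s

Q ≈ 0.00927 m³/s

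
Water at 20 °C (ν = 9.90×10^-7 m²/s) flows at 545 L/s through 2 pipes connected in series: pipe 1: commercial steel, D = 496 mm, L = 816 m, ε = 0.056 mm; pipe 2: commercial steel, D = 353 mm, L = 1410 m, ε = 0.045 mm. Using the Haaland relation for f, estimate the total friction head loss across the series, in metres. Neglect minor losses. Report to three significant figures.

Pipe 1: V = 2.821 m/s, Re = 1.41×10^6, ε/D = 1.13×10^-4, f = 0.01320, h_1 = f(L/D)V²/2g = 8.806 m
Pipe 2: V = 5.569 m/s, Re = 1.99×10^6, ε/D = 1.27×10^-4, f = 0.01320, h_2 = f(L/D)V²/2g = 83.33 m
Series → Q common, losses add: H = Σh = 92.14 m

H ≈ 92.1 m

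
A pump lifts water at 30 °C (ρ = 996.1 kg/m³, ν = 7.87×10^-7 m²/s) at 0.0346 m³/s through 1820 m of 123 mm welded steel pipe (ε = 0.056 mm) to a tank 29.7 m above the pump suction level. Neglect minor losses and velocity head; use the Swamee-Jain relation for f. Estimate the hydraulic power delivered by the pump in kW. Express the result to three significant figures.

P_hyd ≈ 48.1 kW

V = 4Q/(πD²) = 2.912 m/s; Re = 4.55×10^5; ε/D = 4.55×10^-4; f = 0.01758
h_f = f(L/D)V²/2g = 112.4 m
Total head H = z + h_f = 29.7 + 112.4 = 142.1 m
P_hyd = ρgQH = 996.1·9.81·0.0346·142.1 = 48.05 kW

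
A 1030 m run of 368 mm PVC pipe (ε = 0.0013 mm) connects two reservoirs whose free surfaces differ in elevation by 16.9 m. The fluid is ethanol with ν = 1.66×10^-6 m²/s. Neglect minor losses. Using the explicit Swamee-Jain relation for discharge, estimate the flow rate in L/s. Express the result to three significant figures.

Q ≈ 327 L/s

Swamee-Jain (Type II): Q = -0.965·√(gD⁵h_f/L)·ln[ε/(3.7D) + √(3.17ν²L/(gD³h_f))]
√(gD⁵h_f/L) = √(9.81·0.368⁵·16.9/1030) = 0.03296
ε/(3.7D) = 9.55×10^-7; √(3.17ν²L/(gD³h_f)) = 3.30×10^-5
Q = -0.965·0.03296·ln(3.395×10^-5) = 0.3273 m³/s
Check: V = 3.08 m/s, Re = 6.82×10^5, f = 0.01246, h_f = 16.8 m ≈ 16.9 m ✓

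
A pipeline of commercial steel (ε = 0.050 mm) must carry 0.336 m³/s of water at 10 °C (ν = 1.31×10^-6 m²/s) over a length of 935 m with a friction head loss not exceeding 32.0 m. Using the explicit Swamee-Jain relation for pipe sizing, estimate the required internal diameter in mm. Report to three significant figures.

Swamee-Jain (Type III): D = 0.66·[ε^1.25·(LQ²/(gh_f))^4.75 + ν·Q^9.4·(L/(gh_f))^5.2]^0.04
LQ²/(gh_f) = 0.3363; L/(gh_f) = 2.978
Term 1 = ε^1.25·(…)^4.75 = 2.37×10^-8; Term 2 = ν·Q^9.4·(…)^5.2 = 1.35×10^-8
D = 0.66·(2.37×10^-8 + 1.35×10^-8)^0.04 = 0.3329 m = 333 mm
Check: V = 3.86 m/s, Re = 9.81×10^5, f = 0.01421, h_f = 30.3 m ≈ 32.0 m ✓

D ≈ 333 mm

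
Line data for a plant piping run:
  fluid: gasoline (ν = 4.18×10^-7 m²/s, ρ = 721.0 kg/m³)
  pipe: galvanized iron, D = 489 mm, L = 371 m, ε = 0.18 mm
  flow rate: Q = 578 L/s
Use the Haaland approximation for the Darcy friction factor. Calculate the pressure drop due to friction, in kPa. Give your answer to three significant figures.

V = 4Q/(πD²) = 4·0.578/(π·0.489²) = 3.078 m/s
Re = VD/ν = 3.078·0.489/4.18×10^-7 = 3.60×10^6 → turbulent
ε/D = 0.18/489 = 3.68×10^-4
Haaland: f = 0.01580
h_f = f(L/D)V²/(2g) = 0.01580·(371/0.489)·3.078²/(2·9.81) = 5.786 m
Δp = ρg·h_f = 721.0·9.81·5.786 = 40.93 kPa

Δp ≈ 40.9 kPa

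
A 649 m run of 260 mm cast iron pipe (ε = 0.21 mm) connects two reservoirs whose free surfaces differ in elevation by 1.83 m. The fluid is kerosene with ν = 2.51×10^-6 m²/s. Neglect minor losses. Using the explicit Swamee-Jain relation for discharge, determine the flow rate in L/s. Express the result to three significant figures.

Q ≈ 43.0 L/s

Swamee-Jain (Type II): Q = -0.965·√(gD⁵h_f/L)·ln[ε/(3.7D) + √(3.17ν²L/(gD³h_f))]
√(gD⁵h_f/L) = √(9.81·0.260⁵·1.83/649) = 0.005733
ε/(3.7D) = 2.18×10^-4; √(3.17ν²L/(gD³h_f)) = 2.03×10^-4
Q = -0.965·0.005733·ln(4.210×10^-4) = 0.04300 m³/s
Check: V = 0.810 m/s, Re = 8.39×10^4, f = 0.02207, h_f = 1.84 m ≈ 1.83 m ✓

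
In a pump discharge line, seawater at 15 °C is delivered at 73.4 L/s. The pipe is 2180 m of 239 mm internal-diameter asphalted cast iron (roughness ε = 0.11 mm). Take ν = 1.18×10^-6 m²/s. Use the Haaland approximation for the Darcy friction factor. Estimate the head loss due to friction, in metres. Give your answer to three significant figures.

h_f ≈ 22.1 m

V = 4Q/(πD²) = 4·0.0734/(π·0.239²) = 1.636 m/s
Re = VD/ν = 1.636·0.239/1.18×10^-6 = 3.31×10^5 → turbulent
ε/D = 0.11/239 = 4.60×10^-4
Haaland: f = 0.01772
h_f = f(L/D)V²/(2g) = 0.01772·(2180/0.239)·1.636²/(2·9.81) = 22.05 m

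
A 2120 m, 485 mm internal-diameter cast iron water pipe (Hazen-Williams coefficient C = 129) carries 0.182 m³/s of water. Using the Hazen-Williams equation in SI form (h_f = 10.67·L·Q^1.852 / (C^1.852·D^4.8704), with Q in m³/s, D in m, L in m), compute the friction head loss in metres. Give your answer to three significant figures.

h_f ≈ 4.04 m

h_f = 10.67·2120·0.182^1.852 / (129^1.852·0.485^4.8704) = 4.036 m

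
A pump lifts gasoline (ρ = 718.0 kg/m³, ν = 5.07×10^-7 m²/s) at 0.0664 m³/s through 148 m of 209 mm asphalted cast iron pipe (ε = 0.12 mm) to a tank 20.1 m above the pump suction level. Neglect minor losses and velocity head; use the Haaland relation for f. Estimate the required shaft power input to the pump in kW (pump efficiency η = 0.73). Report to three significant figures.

V = 4Q/(πD²) = 1.935 m/s; Re = 7.98×10^5; ε/D = 5.74×10^-4; f = 0.01776
h_f = f(L/D)V²/2g = 2.401 m
Total head H = z + h_f = 20.1 + 2.401 = 22.50 m
P_hyd = ρgQH = 718.0·9.81·0.0664·22.50 = 10.52 kW
P_shaft = P_hyd/η = 10.52/0.73 = 14.42 kW

P_shaft ≈ 14.4 kW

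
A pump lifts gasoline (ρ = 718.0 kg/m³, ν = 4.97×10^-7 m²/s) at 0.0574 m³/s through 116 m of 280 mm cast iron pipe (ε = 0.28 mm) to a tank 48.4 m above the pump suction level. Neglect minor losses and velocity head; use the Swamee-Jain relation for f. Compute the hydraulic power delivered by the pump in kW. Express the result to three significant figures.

V = 4Q/(πD²) = 0.9322 m/s; Re = 5.25×10^5; ε/D = 0.00100; f = 0.02033
h_f = f(L/D)V²/2g = 0.3729 m
Total head H = z + h_f = 48.4 + 0.3729 = 48.77 m
P_hyd = ρgQH = 718.0·9.81·0.0574·48.77 = 19.72 kW

P_hyd ≈ 19.7 kW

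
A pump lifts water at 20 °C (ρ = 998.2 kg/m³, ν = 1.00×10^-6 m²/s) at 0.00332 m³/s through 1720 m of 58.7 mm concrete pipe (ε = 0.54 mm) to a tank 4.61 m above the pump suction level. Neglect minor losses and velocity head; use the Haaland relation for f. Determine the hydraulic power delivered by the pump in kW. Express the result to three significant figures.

V = 4Q/(πD²) = 1.227 m/s; Re = 7.20×10^4; ε/D = 0.00920; f = 0.03774
h_f = f(L/D)V²/2g = 84.83 m
Total head H = z + h_f = 4.61 + 84.83 = 89.44 m
P_hyd = ρgQH = 998.2·9.81·0.00332·89.44 = 2.908 kW

P_hyd ≈ 2.91 kW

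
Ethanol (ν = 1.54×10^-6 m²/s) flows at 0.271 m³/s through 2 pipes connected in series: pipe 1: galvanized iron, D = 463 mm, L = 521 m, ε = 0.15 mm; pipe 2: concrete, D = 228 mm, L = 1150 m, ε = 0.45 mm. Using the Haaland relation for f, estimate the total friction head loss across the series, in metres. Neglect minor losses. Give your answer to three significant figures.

Pipe 1: V = 1.610 m/s, Re = 4.84×10^5, ε/D = 3.24×10^-4, f = 0.01638, h_1 = f(L/D)V²/2g = 2.434 m
Pipe 2: V = 6.638 m/s, Re = 9.83×10^5, ε/D = 0.00197, f = 0.02355, h_2 = f(L/D)V²/2g = 266.8 m
Series → Q common, losses add: H = Σh = 269.2 m

H ≈ 269 m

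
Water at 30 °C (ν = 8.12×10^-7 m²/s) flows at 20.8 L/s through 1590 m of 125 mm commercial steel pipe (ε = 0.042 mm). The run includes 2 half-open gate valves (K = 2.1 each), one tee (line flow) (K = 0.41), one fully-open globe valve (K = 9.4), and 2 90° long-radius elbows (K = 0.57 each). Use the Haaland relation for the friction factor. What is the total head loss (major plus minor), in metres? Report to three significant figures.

H_L ≈ 34.4 m

V = 4Q/(πD²) = 1.695 m/s; V²/2g = 0.1464 m
Re = 2.61×10^5, ε/D = 3.36×10^-4 → f = 0.01726 (Haaland)
Major: h_f = f(L/D)·V²/2g = 0.01726·12720·0.1464 = 32.15 m
Minor: ΣK = 15.2; h_m = ΣK·V²/2g = 2.218 m
Total H_L = 32.15 + 2.218 = 34.37 m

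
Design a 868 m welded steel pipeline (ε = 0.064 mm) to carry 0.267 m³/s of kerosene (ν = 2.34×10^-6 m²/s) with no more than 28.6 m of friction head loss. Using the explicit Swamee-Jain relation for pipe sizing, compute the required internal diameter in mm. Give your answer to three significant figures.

D ≈ 313 mm

Swamee-Jain (Type III): D = 0.66·[ε^1.25·(LQ²/(gh_f))^4.75 + ν·Q^9.4·(L/(gh_f))^5.2]^0.04
LQ²/(gh_f) = 0.2206; L/(gh_f) = 3.094
Term 1 = ε^1.25·(…)^4.75 = 4.36×10^-9; Term 2 = ν·Q^9.4·(…)^5.2 = 3.38×10^-9
D = 0.66·(4.36×10^-9 + 3.38×10^-9)^0.04 = 0.3127 m = 313 mm
Check: V = 3.48 m/s, Re = 4.65×10^5, f = 0.01565, h_f = 26.8 m ≈ 28.6 m ✓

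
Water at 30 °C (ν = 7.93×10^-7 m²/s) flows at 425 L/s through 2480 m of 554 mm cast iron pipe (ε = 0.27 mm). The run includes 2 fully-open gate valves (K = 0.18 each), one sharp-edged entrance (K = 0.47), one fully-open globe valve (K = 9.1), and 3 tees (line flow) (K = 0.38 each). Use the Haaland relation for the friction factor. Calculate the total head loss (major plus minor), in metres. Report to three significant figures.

H_L ≈ 13.8 m

V = 4Q/(πD²) = 1.763 m/s; V²/2g = 0.1584 m
Re = 1.23×10^6, ε/D = 4.87×10^-4 → f = 0.01700 (Haaland)
Major: h_f = f(L/D)·V²/2g = 0.01700·4477·0.1584 = 12.06 m
Minor: ΣK = 11.1; h_m = ΣK·V²/2g = 1.754 m
Total H_L = 12.06 + 1.754 = 13.81 m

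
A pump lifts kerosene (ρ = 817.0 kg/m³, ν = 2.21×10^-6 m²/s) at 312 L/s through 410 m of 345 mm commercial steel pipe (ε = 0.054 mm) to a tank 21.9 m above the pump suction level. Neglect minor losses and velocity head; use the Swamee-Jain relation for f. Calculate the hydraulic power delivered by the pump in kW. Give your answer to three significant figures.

V = 4Q/(πD²) = 3.338 m/s; Re = 5.21×10^5; ε/D = 1.57×10^-4; f = 0.01503
h_f = f(L/D)V²/2g = 10.14 m
Total head H = z + h_f = 21.9 + 10.14 = 32.04 m
P_hyd = ρgQH = 817.0·9.81·0.312·32.04 = 80.12 kW

P_hyd ≈ 80.1 kW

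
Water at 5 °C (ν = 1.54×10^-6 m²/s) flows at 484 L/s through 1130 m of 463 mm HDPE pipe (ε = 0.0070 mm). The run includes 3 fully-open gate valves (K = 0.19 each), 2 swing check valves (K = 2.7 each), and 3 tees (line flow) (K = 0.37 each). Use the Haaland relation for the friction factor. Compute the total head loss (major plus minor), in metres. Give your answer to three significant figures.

H_L ≈ 15.5 m

V = 4Q/(πD²) = 2.875 m/s; V²/2g = 0.4212 m
Re = 8.64×10^5, ε/D = 1.51×10^-5 → f = 0.01213 (Haaland)
Major: h_f = f(L/D)·V²/2g = 0.01213·2441·0.4212 = 12.47 m
Minor: ΣK = 7.08; h_m = ΣK·V²/2g = 2.982 m
Total H_L = 12.47 + 2.982 = 15.45 m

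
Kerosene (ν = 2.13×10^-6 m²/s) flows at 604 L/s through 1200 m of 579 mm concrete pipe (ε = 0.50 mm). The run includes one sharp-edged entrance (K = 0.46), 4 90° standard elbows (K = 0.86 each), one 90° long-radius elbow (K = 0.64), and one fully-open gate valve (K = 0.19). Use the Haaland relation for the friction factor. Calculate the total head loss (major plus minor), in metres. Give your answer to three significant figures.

V = 4Q/(πD²) = 2.294 m/s; V²/2g = 0.2682 m
Re = 6.24×10^5, ε/D = 8.64×10^-4 → f = 0.01946 (Haaland)
Major: h_f = f(L/D)·V²/2g = 0.01946·2073·0.2682 = 10.82 m
Minor: ΣK = 4.73; h_m = ΣK·V²/2g = 1.269 m
Total H_L = 10.82 + 1.269 = 12.09 m

H_L ≈ 12.1 m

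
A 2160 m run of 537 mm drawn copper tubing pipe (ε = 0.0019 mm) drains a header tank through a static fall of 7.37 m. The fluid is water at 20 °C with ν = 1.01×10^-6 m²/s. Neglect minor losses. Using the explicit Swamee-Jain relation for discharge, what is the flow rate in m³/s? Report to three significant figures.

Q ≈ 0.394 m³/s

Swamee-Jain (Type II): Q = -0.965·√(gD⁵h_f/L)·ln[ε/(3.7D) + √(3.17ν²L/(gD³h_f))]
√(gD⁵h_f/L) = √(9.81·0.537⁵·7.37/2160) = 0.03866
ε/(3.7D) = 9.56×10^-7; √(3.17ν²L/(gD³h_f)) = 2.50×10^-5
Q = -0.965·0.03866·ln(2.593×10^-5) = 0.3940 m³/s
Check: V = 1.74 m/s, Re = 9.25×10^5, f = 0.01185, h_f = 7.35 m ≈ 7.37 m ✓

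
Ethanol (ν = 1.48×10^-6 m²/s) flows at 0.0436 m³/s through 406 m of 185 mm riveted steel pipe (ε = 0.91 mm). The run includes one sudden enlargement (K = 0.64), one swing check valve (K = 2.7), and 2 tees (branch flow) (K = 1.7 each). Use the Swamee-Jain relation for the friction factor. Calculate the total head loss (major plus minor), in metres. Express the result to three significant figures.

H_L ≈ 9.99 m

V = 4Q/(πD²) = 1.622 m/s; V²/2g = 0.1341 m
Re = 2.03×10^5, ε/D = 0.00492 → f = 0.03086 (Swamee-Jain)
Major: h_f = f(L/D)·V²/2g = 0.03086·2195·0.1341 = 9.083 m
Minor: ΣK = 6.74; h_m = ΣK·V²/2g = 0.9038 m
Total H_L = 9.083 + 0.9038 = 9.987 m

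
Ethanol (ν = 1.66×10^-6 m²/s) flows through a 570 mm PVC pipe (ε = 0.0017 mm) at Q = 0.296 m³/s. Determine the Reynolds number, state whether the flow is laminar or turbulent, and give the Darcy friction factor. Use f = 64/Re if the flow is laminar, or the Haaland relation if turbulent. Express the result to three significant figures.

V = 4Q/(πD²) = 1.160 m/s
Re = VD/ν = 1.160·0.570/1.66×10^-6 = 3.98×10^5
Re > 4000 → turbulent; ε/D = 2.98×10^-6
Haaland: f = 0.01364

Re ≈ 3.98×10^5; turbulent; f ≈ 0.0136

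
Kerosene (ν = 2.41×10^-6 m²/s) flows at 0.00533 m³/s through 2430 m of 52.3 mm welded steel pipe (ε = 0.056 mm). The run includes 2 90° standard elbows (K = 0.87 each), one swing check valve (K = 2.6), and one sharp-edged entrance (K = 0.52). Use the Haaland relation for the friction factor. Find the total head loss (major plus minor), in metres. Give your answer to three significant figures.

V = 4Q/(πD²) = 2.481 m/s; V²/2g = 0.3137 m
Re = 5.38×10^4, ε/D = 0.00107 → f = 0.02370 (Haaland)
Major: h_f = f(L/D)·V²/2g = 0.02370·46463·0.3137 = 345.5 m
Minor: ΣK = 4.86; h_m = ΣK·V²/2g = 1.525 m
Total H_L = 345.5 + 1.525 = 347.0 m

H_L ≈ 347 m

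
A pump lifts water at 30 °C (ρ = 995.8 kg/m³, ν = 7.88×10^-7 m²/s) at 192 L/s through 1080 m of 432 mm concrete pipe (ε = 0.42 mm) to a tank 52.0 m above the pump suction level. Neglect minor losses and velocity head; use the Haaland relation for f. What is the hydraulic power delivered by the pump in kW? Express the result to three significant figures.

V = 4Q/(πD²) = 1.310 m/s; Re = 7.18×10^5; ε/D = 9.72×10^-4; f = 0.01992
h_f = f(L/D)V²/2g = 4.354 m
Total head H = z + h_f = 52.0 + 4.354 = 56.35 m
P_hyd = ρgQH = 995.8·9.81·0.192·56.35 = 105.7 kW

P_hyd ≈ 106 kW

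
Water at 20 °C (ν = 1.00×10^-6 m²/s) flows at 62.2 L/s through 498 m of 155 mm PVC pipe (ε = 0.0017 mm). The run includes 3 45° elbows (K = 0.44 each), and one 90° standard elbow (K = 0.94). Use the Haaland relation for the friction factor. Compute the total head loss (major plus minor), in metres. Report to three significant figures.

V = 4Q/(πD²) = 3.296 m/s; V²/2g = 0.5538 m
Re = 5.11×10^5, ε/D = 1.10×10^-5 → f = 0.01314 (Haaland)
Major: h_f = f(L/D)·V²/2g = 0.01314·3213·0.5538 = 23.38 m
Minor: ΣK = 2.26; h_m = ΣK·V²/2g = 1.252 m
Total H_L = 23.38 + 1.252 = 24.63 m

H_L ≈ 24.6 m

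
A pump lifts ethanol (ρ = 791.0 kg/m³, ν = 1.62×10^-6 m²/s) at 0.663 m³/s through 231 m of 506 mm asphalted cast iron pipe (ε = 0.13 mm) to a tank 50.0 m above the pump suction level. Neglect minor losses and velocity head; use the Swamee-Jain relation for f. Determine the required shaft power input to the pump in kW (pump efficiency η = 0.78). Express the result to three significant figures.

V = 4Q/(πD²) = 3.297 m/s; Re = 1.03×10^6; ε/D = 2.57×10^-4; f = 0.01533
h_f = f(L/D)V²/2g = 3.879 m
Total head H = z + h_f = 50.0 + 3.879 = 53.88 m
P_hyd = ρgQH = 791.0·9.81·0.663·53.88 = 277.2 kW
P_shaft = P_hyd/η = 277.2/0.78 = 355.4 kW

P_shaft ≈ 355 kW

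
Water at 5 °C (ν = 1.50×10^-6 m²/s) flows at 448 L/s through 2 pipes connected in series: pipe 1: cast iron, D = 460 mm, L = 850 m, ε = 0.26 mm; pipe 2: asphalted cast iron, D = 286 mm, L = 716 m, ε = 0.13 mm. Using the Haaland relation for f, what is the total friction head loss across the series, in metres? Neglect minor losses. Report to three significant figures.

H ≈ 116 m

Pipe 1: V = 2.696 m/s, Re = 8.27×10^5, ε/D = 5.65×10^-4, f = 0.01769, h_1 = f(L/D)V²/2g = 12.10 m
Pipe 2: V = 6.974 m/s, Re = 1.33×10^6, ε/D = 4.55×10^-4, f = 0.01674, h_2 = f(L/D)V²/2g = 103.9 m
Series → Q common, losses add: H = Σh = 116.0 m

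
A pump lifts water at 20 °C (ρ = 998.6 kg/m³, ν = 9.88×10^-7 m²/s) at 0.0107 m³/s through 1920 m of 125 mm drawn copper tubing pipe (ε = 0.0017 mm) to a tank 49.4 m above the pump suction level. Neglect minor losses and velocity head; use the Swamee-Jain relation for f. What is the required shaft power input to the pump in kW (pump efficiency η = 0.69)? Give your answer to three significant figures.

V = 4Q/(πD²) = 0.8719 m/s; Re = 1.10×10^5; ε/D = 1.36×10^-5; f = 0.01759
h_f = f(L/D)V²/2g = 10.47 m
Total head H = z + h_f = 49.4 + 10.47 = 59.87 m
P_hyd = ρgQH = 998.6·9.81·0.0107·59.87 = 6.275 kW
P_shaft = P_hyd/η = 6.275/0.69 = 9.095 kW

P_shaft ≈ 9.09 kW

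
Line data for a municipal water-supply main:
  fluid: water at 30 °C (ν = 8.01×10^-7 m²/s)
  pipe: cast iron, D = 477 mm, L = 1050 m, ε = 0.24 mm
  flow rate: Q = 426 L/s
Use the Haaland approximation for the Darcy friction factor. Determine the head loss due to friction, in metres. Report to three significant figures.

V = 4Q/(πD²) = 4·0.426/(π·0.477²) = 2.384 m/s
Re = VD/ν = 2.384·0.477/8.01×10^-7 = 1.42×10^6 → turbulent
ε/D = 0.24/477 = 5.03×10^-4
Haaland: f = 0.01707
h_f = f(L/D)V²/(2g) = 0.01707·(1050/0.477)·2.384²/(2·9.81) = 10.88 m

h_f ≈ 10.9 m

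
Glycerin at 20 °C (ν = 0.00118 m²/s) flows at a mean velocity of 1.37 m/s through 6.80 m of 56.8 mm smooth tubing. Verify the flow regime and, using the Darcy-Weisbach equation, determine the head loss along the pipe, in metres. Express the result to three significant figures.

Re = VD/ν = 1.37·0.05680/0.00118 = 65.9 → laminar (Re < 2300)
f = 64/Re = 0.9705
h_f = f(L/D)V²/(2g) = 0.9705·(6.80/0.05680)·1.37²/(2·9.81) = 11.11 m

h_f ≈ 11.1 m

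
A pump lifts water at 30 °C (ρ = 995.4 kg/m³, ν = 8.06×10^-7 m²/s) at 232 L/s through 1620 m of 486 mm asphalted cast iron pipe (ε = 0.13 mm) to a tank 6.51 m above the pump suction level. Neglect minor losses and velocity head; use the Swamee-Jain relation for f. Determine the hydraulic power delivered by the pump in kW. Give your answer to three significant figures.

V = 4Q/(πD²) = 1.251 m/s; Re = 7.54×10^5; ε/D = 2.67×10^-4; f = 0.01568
h_f = f(L/D)V²/2g = 4.168 m
Total head H = z + h_f = 6.51 + 4.168 = 10.68 m
P_hyd = ρgQH = 995.4·9.81·0.232·10.68 = 24.19 kW

P_hyd ≈ 24.2 kW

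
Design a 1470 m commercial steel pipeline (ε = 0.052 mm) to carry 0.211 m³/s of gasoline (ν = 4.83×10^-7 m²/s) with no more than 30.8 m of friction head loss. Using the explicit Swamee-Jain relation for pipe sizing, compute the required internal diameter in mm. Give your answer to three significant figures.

D ≈ 304 mm

Swamee-Jain (Type III): D = 0.66·[ε^1.25·(LQ²/(gh_f))^4.75 + ν·Q^9.4·(L/(gh_f))^5.2]^0.04
LQ²/(gh_f) = 0.2166; L/(gh_f) = 4.865
Term 1 = ε^1.25·(…)^4.75 = 3.09×10^-9; Term 2 = ν·Q^9.4·(…)^5.2 = 8.04×10^-10
D = 0.66·(3.09×10^-9 + 8.04×10^-10)^0.04 = 0.3042 m = 304 mm
Check: V = 2.90 m/s, Re = 1.83×10^6, f = 0.01400, h_f = 29.1 m ≈ 30.8 m ✓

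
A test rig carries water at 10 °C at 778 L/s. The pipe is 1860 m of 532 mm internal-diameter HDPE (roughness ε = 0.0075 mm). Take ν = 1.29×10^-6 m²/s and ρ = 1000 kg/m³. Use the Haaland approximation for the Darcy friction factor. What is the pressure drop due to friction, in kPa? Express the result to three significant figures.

Δp ≈ 241 kPa

V = 4Q/(πD²) = 4·0.778/(π·0.532²) = 3.500 m/s
Re = VD/ν = 3.500·0.532/1.29×10^-6 = 1.44×10^6 → turbulent
ε/D = 0.0075/532 = 1.41×10^-5
Haaland: f = 0.01124
h_f = f(L/D)V²/(2g) = 0.01124·(1860/0.532)·3.500²/(2·9.81) = 24.53 m
Δp = ρg·h_f = 1000·9.81·24.53 = 240.7 kPa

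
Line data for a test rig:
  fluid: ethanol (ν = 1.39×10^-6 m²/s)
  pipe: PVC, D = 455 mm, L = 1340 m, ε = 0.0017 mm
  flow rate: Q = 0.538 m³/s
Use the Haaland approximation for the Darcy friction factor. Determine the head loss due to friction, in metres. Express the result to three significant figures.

V = 4Q/(πD²) = 4·0.538/(π·0.455²) = 3.309 m/s
Re = VD/ν = 3.309·0.455/1.39×10^-6 = 1.08×10^6 → turbulent
ε/D = 0.0017/455 = 3.74×10^-6
Haaland: f = 0.01150
h_f = f(L/D)V²/(2g) = 0.01150·(1340/0.455)·3.309²/(2·9.81) = 18.90 m

h_f ≈ 18.9 m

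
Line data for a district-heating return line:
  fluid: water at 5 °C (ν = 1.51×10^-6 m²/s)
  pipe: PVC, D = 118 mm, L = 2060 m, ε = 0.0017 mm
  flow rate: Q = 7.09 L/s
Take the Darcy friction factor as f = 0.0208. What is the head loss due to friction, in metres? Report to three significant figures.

h_f ≈ 7.78 m

V = 4Q/(πD²) = 4·0.00709/(π·0.118²) = 0.6483 m/s
h_f = f(L/D)V²/(2g) = 0.02080·(2060/0.118)·0.6483²/(2·9.81) = 7.779 m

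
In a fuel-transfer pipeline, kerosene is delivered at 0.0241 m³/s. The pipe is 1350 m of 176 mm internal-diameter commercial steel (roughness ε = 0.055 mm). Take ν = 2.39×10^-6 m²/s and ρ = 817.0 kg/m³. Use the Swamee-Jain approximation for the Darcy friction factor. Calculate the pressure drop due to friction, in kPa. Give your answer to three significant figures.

Δp ≈ 63.2 kPa

V = 4Q/(πD²) = 4·0.0241/(π·0.176²) = 0.9906 m/s
Re = VD/ν = 0.9906·0.176/2.39×10^-6 = 7.29×10^4 → turbulent
ε/D = 0.055/176 = 3.13×10^-4
Swamee-Jain: f = 0.02056
h_f = f(L/D)V²/(2g) = 0.02056·(1350/0.176)·0.9906²/(2·9.81) = 7.886 m
Δp = ρg·h_f = 817.0·9.81·7.886 = 63.21 kPa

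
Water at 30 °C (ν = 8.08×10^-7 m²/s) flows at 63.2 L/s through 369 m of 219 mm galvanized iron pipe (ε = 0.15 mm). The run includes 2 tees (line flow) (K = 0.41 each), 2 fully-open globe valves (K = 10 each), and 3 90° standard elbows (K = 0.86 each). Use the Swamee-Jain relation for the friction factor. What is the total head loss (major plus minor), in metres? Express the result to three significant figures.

H_L ≈ 7.93 m

V = 4Q/(πD²) = 1.678 m/s; V²/2g = 0.1435 m
Re = 4.55×10^5, ε/D = 6.85×10^-4 → f = 0.01892 (Swamee-Jain)
Major: h_f = f(L/D)·V²/2g = 0.01892·1685·0.1435 = 4.573 m
Minor: ΣK = 23.4; h_m = ΣK·V²/2g = 3.357 m
Total H_L = 4.573 + 3.357 = 7.930 m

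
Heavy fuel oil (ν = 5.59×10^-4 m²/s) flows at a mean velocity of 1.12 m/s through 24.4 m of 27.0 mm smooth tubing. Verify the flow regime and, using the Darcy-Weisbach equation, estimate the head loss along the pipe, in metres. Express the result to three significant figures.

Re = VD/ν = 1.12·0.02700/5.59×10^-4 = 54.1 → laminar (Re < 2300)
f = 64/Re = 1.183
h_f = f(L/D)V²/(2g) = 1.183·(24.4/0.02700)·1.12²/(2·9.81) = 68.36 m

h_f ≈ 68.4 m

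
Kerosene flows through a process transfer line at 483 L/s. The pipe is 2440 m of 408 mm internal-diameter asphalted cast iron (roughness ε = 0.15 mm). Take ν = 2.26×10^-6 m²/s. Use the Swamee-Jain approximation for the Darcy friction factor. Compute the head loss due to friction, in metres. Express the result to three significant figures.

V = 4Q/(πD²) = 4·0.483/(π·0.408²) = 3.694 m/s
Re = VD/ν = 3.694·0.408/2.26×10^-6 = 6.67×10^5 → turbulent
ε/D = 0.15/408 = 3.68×10^-4
Swamee-Jain: f = 0.01662
h_f = f(L/D)V²/(2g) = 0.01662·(2440/0.408)·3.694²/(2·9.81) = 69.14 m

h_f ≈ 69.1 m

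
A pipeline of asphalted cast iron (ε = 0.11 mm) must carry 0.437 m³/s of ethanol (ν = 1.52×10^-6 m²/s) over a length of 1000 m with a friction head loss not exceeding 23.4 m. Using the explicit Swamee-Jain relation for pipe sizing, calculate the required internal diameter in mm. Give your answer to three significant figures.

Swamee-Jain (Type III): D = 0.66·[ε^1.25·(LQ²/(gh_f))^4.75 + ν·Q^9.4·(L/(gh_f))^5.2]^0.04
LQ²/(gh_f) = 0.8319; L/(gh_f) = 4.356
Term 1 = ε^1.25·(…)^4.75 = 4.70×10^-6; Term 2 = ν·Q^9.4·(…)^5.2 = 1.34×10^-6
D = 0.66·(4.70×10^-6 + 1.34×10^-6)^0.04 = 0.4081 m = 408 mm
Check: V = 3.34 m/s, Re = 8.97×10^5, f = 0.01556, h_f = 21.7 m ≈ 23.4 m ✓

D ≈ 408 mm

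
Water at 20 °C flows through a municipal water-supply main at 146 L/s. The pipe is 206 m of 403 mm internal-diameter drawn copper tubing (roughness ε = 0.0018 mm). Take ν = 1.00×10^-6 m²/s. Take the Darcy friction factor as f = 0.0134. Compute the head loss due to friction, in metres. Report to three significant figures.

h_f ≈ 0.457 m

V = 4Q/(πD²) = 4·0.146/(π·0.403²) = 1.145 m/s
h_f = f(L/D)V²/(2g) = 0.01340·(206/0.403)·1.145²/(2·9.81) = 0.4574 m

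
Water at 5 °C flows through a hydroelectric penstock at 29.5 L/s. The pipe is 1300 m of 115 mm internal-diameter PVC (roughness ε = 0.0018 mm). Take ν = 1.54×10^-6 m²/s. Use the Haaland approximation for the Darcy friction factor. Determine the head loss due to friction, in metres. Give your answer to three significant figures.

h_f ≈ 71.7 m

V = 4Q/(πD²) = 4·0.0295/(π·0.115²) = 2.840 m/s
Re = VD/ν = 2.840·0.115/1.54×10^-6 = 2.12×10^5 → turbulent
ε/D = 0.0018/115 = 1.57×10^-5
Haaland: f = 0.01542
h_f = f(L/D)V²/(2g) = 0.01542·(1300/0.115)·2.840²/(2·9.81) = 71.68 m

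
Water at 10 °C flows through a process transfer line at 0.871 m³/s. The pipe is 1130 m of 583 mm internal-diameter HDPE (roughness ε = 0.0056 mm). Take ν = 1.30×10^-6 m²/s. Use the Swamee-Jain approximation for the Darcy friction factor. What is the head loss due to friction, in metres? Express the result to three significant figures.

h_f ≈ 11.8 m

V = 4Q/(πD²) = 4·0.871/(π·0.583²) = 3.263 m/s
Re = VD/ν = 3.263·0.583/1.30×10^-6 = 1.46×10^6 → turbulent
ε/D = 0.0056/583 = 9.61×10^-6
Swamee-Jain: f = 0.01120
h_f = f(L/D)V²/(2g) = 0.01120·(1130/0.583)·3.263²/(2·9.81) = 11.77 m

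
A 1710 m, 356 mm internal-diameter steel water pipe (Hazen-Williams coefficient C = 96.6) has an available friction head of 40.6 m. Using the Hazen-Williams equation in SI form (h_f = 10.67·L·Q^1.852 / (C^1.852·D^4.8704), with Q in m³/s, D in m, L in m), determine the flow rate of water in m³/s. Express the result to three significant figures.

Q ≈ 0.236 m³/s

Rearranging: Q = [h_f·C^1.852·D^4.8704 / (10.67·L)]^(1/1.852)
Q = [40.6·96.6^1.852·0.356^4.8704 / (10.67·1710)]^0.540 = 0.2361 m³/s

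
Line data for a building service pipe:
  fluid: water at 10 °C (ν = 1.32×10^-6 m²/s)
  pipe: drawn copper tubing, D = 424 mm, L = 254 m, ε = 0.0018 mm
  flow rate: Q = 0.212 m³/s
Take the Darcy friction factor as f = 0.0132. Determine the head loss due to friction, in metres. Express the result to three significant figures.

V = 4Q/(πD²) = 4·0.212/(π·0.424²) = 1.501 m/s
h_f = f(L/D)V²/(2g) = 0.01320·(254/0.424)·1.501²/(2·9.81) = 0.9086 m

h_f ≈ 0.909 m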